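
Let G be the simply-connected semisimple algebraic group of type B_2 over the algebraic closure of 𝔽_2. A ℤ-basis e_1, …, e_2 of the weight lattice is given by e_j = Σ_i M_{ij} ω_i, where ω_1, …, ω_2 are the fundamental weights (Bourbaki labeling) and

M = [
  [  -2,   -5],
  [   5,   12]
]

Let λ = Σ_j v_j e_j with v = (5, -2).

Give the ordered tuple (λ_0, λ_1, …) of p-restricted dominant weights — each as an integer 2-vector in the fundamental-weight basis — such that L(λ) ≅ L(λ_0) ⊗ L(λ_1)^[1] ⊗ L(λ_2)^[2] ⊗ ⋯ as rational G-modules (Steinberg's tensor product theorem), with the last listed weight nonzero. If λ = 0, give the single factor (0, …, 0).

((0, 1),)

Change of basis e → ω: c = M·v where v = (5, -2):
  c_1 = -2*5 + -5*-2 = 0
  c_2 = 5*5 + 12*-2 = 1
Expand coordinatewise in base 2:
  c_1 = 0
  c_2 = 1 = 1·2^0
λ_0 = (0, 1)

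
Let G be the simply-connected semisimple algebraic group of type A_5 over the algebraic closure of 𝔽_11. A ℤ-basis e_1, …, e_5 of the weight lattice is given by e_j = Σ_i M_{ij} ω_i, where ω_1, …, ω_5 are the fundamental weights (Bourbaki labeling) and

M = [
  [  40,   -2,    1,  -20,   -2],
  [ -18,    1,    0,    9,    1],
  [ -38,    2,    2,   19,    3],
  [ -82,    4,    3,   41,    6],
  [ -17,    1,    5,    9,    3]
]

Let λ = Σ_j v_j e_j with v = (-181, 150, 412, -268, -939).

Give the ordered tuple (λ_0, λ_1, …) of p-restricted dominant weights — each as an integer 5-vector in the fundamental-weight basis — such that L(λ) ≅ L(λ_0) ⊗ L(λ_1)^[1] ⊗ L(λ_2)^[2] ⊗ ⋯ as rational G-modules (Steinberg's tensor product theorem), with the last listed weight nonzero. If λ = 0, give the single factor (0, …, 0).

ω-coordinates c = M·v, v = (-181, 150, 412, -268, -939):
  c_1 = (40)·(-181) + (-2)·(150) + (1)·(412) + (-20)·(-268) + (-2)·(-939) = 110
  c_2 = (-18)·(-181) + (1)·(150) + (0)·(412) + (9)·(-268) + (1)·(-939) = 57
  c_3 = (-38)·(-181) + (2)·(150) + (2)·(412) + (19)·(-268) + (3)·(-939) = 93
  c_4 = (-82)·(-181) + (4)·(150) + (3)·(412) + (41)·(-268) + (6)·(-939) = 56
  c_5 = (-17)·(-181) + (1)·(150) + (5)·(412) + (9)·(-268) + (3)·(-939) = 58
p = 11; digits c_i = Σ_j d_{ij}·11^j, 0 ≤ d_{ij} < 11:
  c_1 = 110 = 0·11^0 + 10·11^1
  c_2 = 57 = 2·11^0 + 5·11^1
  c_3 = 93 = 5·11^0 + 8·11^1
  c_4 = 56 = 1·11^0 + 5·11^1
  c_5 = 58 = 3·11^0 + 5·11^1
p-restricted factor λ_0 = (0, 2, 5, 1, 3)
p-restricted factor λ_1 = (10, 5, 8, 5, 5)

((0, 2, 5, 1, 3), (10, 5, 8, 5, 5))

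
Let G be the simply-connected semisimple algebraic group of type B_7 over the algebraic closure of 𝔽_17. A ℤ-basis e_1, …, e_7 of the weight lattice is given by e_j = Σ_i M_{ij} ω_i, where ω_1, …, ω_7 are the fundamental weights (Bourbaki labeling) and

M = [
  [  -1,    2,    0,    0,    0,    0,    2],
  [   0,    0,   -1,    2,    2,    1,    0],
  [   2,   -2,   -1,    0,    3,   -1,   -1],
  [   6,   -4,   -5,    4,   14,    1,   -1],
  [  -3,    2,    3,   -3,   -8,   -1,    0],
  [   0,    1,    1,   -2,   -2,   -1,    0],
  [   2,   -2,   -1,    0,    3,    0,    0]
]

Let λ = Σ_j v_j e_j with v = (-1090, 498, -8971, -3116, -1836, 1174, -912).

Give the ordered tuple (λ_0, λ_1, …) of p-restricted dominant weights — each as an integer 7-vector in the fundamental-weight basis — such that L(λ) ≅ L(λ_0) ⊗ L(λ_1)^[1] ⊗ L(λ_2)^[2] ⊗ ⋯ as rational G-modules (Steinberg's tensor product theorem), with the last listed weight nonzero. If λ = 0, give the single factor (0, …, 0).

In the fundamental-weight basis, λ has coordinates c = M·v (v = (-1090, 498, -8971, -3116, -1836, 1174, -912)):
  c_1 = (-1)·(-1090) + 2·498 + (0)·(-8971) + (0)·(-3116) + (0)·(-1836) + 0·1174 + (2)·(-912) = 262
  c_2 = (0)·(-1090) + 0·498 + (-1)·(-8971) + (2)·(-3116) + (2)·(-1836) + 1·1174 + (0)·(-912) = 241
  c_3 = (2)·(-1090) + (-2)·(498) + (-1)·(-8971) + (0)·(-3116) + (3)·(-1836) + (-1)·(1174) + (-1)·(-912) = 25
  c_4 = (6)·(-1090) + (-4)·(498) + (-5)·(-8971) + (4)·(-3116) + (14)·(-1836) + 1·1174 + (-1)·(-912) = 241
  c_5 = (-3)·(-1090) + 2·498 + (3)·(-8971) + (-3)·(-3116) + (-8)·(-1836) + (-1)·(1174) + (0)·(-912) = 215
  c_6 = (0)·(-1090) + 1·498 + (1)·(-8971) + (-2)·(-3116) + (-2)·(-1836) + (-1)·(1174) + (0)·(-912) = 257
  c_7 = (2)·(-1090) + (-2)·(498) + (-1)·(-8971) + (0)·(-3116) + (3)·(-1836) + 0·1174 + (0)·(-912) = 287
Expand coordinatewise in base 17:
  c_1 = 262 = 7·17^0 + 15·17^1
  c_2 = 241 = 3·17^0 + 14·17^1
  c_3 = 25 = 8·17^0 + 1·17^1
  c_4 = 241 = 3·17^0 + 14·17^1
  c_5 = 215 = 11·17^0 + 12·17^1
  c_6 = 257 = 2·17^0 + 15·17^1
  c_7 = 287 = 15·17^0 + 16·17^1
λ_0 = (7, 3, 8, 3, 11, 2, 15)
λ_1 = (15, 14, 1, 14, 12, 15, 16)

((7, 3, 8, 3, 11, 2, 15), (15, 14, 1, 14, 12, 15, 16))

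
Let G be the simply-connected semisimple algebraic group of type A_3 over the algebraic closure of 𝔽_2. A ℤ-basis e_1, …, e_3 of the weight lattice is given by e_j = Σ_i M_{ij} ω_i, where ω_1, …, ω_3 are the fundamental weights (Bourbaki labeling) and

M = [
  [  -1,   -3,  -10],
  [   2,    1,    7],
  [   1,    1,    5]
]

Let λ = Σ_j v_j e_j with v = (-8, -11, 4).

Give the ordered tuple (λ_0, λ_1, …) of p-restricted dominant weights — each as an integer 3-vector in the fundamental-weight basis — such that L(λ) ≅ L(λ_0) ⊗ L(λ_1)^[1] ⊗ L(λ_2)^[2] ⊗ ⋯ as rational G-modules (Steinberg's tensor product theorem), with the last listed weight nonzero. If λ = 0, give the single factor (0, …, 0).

ω-coordinates c = M·v, v = (-8, -11, 4):
  c_1 = -1*-8 + -3*-11 + -10*4 = 1
  c_2 = 2*-8 + 1*-11 + 7*4 = 1
  c_3 = 1*-8 + 1*-11 + 5*4 = 1
Base-2 expansion of each c_i:
  c_1 = 1 = 1·2^0
  c_2 = 1 = 1·2^0
  c_3 = 1 = 1·2^0
λ_0 = (1, 1, 1)

((1, 1, 1),)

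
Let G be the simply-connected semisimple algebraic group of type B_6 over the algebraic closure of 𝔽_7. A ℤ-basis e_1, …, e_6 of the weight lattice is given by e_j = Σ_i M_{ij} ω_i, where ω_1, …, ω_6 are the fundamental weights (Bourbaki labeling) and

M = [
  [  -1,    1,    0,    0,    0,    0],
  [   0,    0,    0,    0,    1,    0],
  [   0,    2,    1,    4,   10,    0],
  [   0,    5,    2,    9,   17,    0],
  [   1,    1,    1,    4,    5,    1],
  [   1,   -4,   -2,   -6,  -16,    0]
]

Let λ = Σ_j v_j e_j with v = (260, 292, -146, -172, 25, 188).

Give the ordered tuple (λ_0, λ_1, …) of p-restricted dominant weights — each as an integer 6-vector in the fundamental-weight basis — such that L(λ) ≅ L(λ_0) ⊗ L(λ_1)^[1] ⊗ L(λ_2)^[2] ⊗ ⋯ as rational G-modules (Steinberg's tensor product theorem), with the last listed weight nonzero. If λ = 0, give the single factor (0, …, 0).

((4, 4, 0, 3, 3, 2), (4, 3, 0, 6, 4, 2))

ω-coordinates c = M·v, v = (260, 292, -146, -172, 25, 188):
  c_1 = (-1)·(260) + (1)·(292) + (0)·(-146) + (0)·(-172) + (0)·(25) + (0)·(188) = 32
  c_2 = (0)·(260) + (0)·(292) + (0)·(-146) + (0)·(-172) + (1)·(25) + (0)·(188) = 25
  c_3 = (0)·(260) + (2)·(292) + (1)·(-146) + (4)·(-172) + (10)·(25) + (0)·(188) = 0
  c_4 = (0)·(260) + (5)·(292) + (2)·(-146) + (9)·(-172) + (17)·(25) + (0)·(188) = 45
  c_5 = (1)·(260) + (1)·(292) + (1)·(-146) + (4)·(-172) + (5)·(25) + (1)·(188) = 31
  c_6 = (1)·(260) + (-4)·(292) + (-2)·(-146) + (-6)·(-172) + (-16)·(25) + (0)·(188) = 16
Expand coordinatewise in base 7:
  c_1 = 32 = 4·7^0 + 4·7^1
  c_2 = 25 = 4·7^0 + 3·7^1
  c_3 = 0
  c_4 = 45 = 3·7^0 + 6·7^1
  c_5 = 31 = 3·7^0 + 4·7^1
  c_6 = 16 = 2·7^0 + 2·7^1
λ_0 = (4, 4, 0, 3, 3, 2)
λ_1 = (4, 3, 0, 6, 4, 2)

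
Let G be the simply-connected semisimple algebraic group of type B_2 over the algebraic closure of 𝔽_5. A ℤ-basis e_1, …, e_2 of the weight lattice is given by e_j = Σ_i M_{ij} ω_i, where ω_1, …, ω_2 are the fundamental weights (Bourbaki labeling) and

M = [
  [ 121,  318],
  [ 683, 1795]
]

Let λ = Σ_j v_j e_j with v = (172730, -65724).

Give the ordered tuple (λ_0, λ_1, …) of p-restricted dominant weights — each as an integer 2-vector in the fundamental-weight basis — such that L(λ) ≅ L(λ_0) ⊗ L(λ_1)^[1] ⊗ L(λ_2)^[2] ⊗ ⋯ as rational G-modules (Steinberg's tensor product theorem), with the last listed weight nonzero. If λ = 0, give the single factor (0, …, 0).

Compute c_i = Σ_j M_{ij} v_j with v = (172730, -65724):
  c_1 = (121)·(172730) + (318)·(-65724) = 98
  c_2 = (683)·(172730) + (1795)·(-65724) = 10
p = 5; digits c_i = Σ_j d_{ij}·5^j, 0 ≤ d_{ij} < 5:
  c_1 = 98 = 3·5^0 + 4·5^1 + 3·5^2
  c_2 = 10 = 0·5^0 + 2·5^1
Factor λ_0 = (3, 0)
Factor λ_1 = (4, 2)
Factor λ_2 = (3, 0)

((3, 0), (4, 2), (3, 0))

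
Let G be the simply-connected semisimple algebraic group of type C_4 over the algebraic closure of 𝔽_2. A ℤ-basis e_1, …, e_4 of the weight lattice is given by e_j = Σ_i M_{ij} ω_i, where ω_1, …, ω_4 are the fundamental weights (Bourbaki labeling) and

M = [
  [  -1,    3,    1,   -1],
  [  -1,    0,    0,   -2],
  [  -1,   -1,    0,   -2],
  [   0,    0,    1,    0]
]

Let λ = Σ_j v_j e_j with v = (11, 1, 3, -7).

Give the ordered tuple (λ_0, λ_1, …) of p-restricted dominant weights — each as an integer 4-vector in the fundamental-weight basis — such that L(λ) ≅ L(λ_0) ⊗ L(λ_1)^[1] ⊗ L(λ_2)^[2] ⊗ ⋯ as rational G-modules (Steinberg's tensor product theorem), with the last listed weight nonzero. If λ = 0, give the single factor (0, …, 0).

((0, 1, 0, 1), (1, 1, 1, 1))

In the fundamental-weight basis, λ has coordinates c = M·v (v = (11, 1, 3, -7)):
  c_1 = (-1)·(11) + (3)·(1) + (1)·(3) + (-1)·(-7) = 2
  c_2 = (-1)·(11) + (0)·(1) + (0)·(3) + (-2)·(-7) = 3
  c_3 = (-1)·(11) + (-1)·(1) + (0)·(3) + (-2)·(-7) = 2
  c_4 = (0)·(11) + (0)·(1) + (1)·(3) + (0)·(-7) = 3
Base-2 expansion of each c_i:
  c_1 = 2 = 0·2^0 + 1·2^1
  c_2 = 3 = 1·2^0 + 1·2^1
  c_3 = 2 = 0·2^0 + 1·2^1
  c_4 = 3 = 1·2^0 + 1·2^1
Factor λ_0 = (0, 1, 0, 1)
Factor λ_1 = (1, 1, 1, 1)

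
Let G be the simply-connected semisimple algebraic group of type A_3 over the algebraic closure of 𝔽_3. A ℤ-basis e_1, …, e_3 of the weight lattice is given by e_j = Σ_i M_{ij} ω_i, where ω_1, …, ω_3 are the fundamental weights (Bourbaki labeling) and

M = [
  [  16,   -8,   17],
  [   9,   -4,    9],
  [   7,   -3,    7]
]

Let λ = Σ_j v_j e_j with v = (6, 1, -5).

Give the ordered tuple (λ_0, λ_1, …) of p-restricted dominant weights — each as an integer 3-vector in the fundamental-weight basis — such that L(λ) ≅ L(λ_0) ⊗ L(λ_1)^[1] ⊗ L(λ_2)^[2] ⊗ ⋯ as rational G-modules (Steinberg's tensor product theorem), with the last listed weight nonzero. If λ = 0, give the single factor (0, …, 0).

((0, 2, 1), (1, 1, 1))

Converting to the ω-basis (c_i = row i of M dotted with v = (6, 1, -5)):
  c_1 = 16·6 + (-8)·(1) + (17)·(-5) = 3
  c_2 = 9·6 + (-4)·(1) + (9)·(-5) = 5
  c_3 = 7·6 + (-3)·(1) + (7)·(-5) = 4
p = 3; digits c_i = Σ_j d_{ij}·3^j, 0 ≤ d_{ij} < 3:
  c_1 = 3 = 0·3^0 + 1·3^1
  c_2 = 5 = 2·3^0 + 1·3^1
  c_3 = 4 = 1·3^0 + 1·3^1
Factor λ_0 = (0, 2, 1)
Factor λ_1 = (1, 1, 1)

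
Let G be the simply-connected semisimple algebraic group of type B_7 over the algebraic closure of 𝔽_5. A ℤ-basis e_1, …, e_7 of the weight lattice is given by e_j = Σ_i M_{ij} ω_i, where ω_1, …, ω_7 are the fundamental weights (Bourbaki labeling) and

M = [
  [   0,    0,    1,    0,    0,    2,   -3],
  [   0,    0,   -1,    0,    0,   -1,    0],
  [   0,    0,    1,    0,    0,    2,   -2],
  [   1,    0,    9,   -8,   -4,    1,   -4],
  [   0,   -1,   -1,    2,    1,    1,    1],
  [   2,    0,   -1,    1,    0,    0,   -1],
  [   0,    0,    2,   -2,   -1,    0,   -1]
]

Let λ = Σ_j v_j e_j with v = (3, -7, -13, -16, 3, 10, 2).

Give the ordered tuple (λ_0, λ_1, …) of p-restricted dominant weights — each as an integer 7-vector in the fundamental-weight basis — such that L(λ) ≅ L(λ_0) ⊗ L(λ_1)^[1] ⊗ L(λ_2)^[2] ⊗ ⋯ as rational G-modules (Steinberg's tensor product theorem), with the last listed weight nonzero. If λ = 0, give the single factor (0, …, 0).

In the fundamental-weight basis, λ has coordinates c = M·v (v = (3, -7, -13, -16, 3, 10, 2)):
  c_1 = 0·3 + (0)·(-7) + (1)·(-13) + (0)·(-16) + 0·3 + 2·10 + (-3)·(2) = 1
  c_2 = 0·3 + (0)·(-7) + (-1)·(-13) + (0)·(-16) + 0·3 + (-1)·(10) + 0·2 = 3
  c_3 = 0·3 + (0)·(-7) + (1)·(-13) + (0)·(-16) + 0·3 + 2·10 + (-2)·(2) = 3
  c_4 = 1·3 + (0)·(-7) + (9)·(-13) + (-8)·(-16) + (-4)·(3) + 1·10 + (-4)·(2) = 4
  c_5 = 0·3 + (-1)·(-7) + (-1)·(-13) + (2)·(-16) + 1·3 + 1·10 + 1·2 = 3
  c_6 = 2·3 + (0)·(-7) + (-1)·(-13) + (1)·(-16) + 0·3 + 0·10 + (-1)·(2) = 1
  c_7 = 0·3 + (0)·(-7) + (2)·(-13) + (-2)·(-16) + (-1)·(3) + 0·10 + (-1)·(2) = 1
p = 5; digits c_i = Σ_j d_{ij}·5^j, 0 ≤ d_{ij} < 5:
  c_1 = 1 = 1·5^0
  c_2 = 3 = 3·5^0
  c_3 = 3 = 3·5^0
  c_4 = 4 = 4·5^0
  c_5 = 3 = 3·5^0
  c_6 = 1 = 1·5^0
  c_7 = 1 = 1·5^0
λ_0 = (1, 3, 3, 4, 3, 1, 1)

((1, 3, 3, 4, 3, 1, 1),)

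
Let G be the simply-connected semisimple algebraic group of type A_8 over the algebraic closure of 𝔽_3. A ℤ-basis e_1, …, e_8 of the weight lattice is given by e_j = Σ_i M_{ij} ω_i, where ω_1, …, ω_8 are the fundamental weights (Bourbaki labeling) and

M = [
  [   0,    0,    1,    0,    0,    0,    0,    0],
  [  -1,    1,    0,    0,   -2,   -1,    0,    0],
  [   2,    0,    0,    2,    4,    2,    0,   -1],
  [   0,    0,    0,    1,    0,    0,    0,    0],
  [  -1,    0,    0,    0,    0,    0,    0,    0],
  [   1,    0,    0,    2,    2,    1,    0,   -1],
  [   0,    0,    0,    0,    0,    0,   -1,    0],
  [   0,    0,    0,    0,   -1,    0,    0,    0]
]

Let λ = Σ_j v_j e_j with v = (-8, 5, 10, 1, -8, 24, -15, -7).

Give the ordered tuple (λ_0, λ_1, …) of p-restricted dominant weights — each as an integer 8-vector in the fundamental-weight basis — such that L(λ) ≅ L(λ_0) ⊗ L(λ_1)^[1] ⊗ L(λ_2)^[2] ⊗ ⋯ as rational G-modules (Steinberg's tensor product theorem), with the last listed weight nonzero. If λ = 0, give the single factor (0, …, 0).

Compute c_i = Σ_j M_{ij} v_j with v = (-8, 5, 10, 1, -8, 24, -15, -7):
  c_1 = (0)·(-8) + 0·5 + 1·10 + 0·1 + (0)·(-8) + 0·24 + (0)·(-15) + (0)·(-7) = 10
  c_2 = (-1)·(-8) + 1·5 + 0·10 + 0·1 + (-2)·(-8) + (-1)·(24) + (0)·(-15) + (0)·(-7) = 5
  c_3 = (2)·(-8) + 0·5 + 0·10 + 2·1 + (4)·(-8) + 2·24 + (0)·(-15) + (-1)·(-7) = 9
  c_4 = (0)·(-8) + 0·5 + 0·10 + 1·1 + (0)·(-8) + 0·24 + (0)·(-15) + (0)·(-7) = 1
  c_5 = (-1)·(-8) + 0·5 + 0·10 + 0·1 + (0)·(-8) + 0·24 + (0)·(-15) + (0)·(-7) = 8
  c_6 = (1)·(-8) + 0·5 + 0·10 + 2·1 + (2)·(-8) + 1·24 + (0)·(-15) + (-1)·(-7) = 9
  c_7 = (0)·(-8) + 0·5 + 0·10 + 0·1 + (0)·(-8) + 0·24 + (-1)·(-15) + (0)·(-7) = 15
  c_8 = (0)·(-8) + 0·5 + 0·10 + 0·1 + (-1)·(-8) + 0·24 + (0)·(-15) + (0)·(-7) = 8
p = 3; digits c_i = Σ_j d_{ij}·3^j, 0 ≤ d_{ij} < 3:
  c_1 = 10 = 1·3^0 + 0·3^1 + 1·3^2
  c_2 = 5 = 2·3^0 + 1·3^1
  c_3 = 9 = 0·3^0 + 0·3^1 + 1·3^2
  c_4 = 1 = 1·3^0
  c_5 = 8 = 2·3^0 + 2·3^1
  c_6 = 9 = 0·3^0 + 0·3^1 + 1·3^2
  c_7 = 15 = 0·3^0 + 2·3^1 + 1·3^2
  c_8 = 8 = 2·3^0 + 2·3^1
λ_0 = (1, 2, 0, 1, 2, 0, 0, 2)
λ_1 = (0, 1, 0, 0, 2, 0, 2, 2)
λ_2 = (1, 0, 1, 0, 0, 1, 1, 0)

((1, 2, 0, 1, 2, 0, 0, 2), (0, 1, 0, 0, 2, 0, 2, 2), (1, 0, 1, 0, 0, 1, 1, 0))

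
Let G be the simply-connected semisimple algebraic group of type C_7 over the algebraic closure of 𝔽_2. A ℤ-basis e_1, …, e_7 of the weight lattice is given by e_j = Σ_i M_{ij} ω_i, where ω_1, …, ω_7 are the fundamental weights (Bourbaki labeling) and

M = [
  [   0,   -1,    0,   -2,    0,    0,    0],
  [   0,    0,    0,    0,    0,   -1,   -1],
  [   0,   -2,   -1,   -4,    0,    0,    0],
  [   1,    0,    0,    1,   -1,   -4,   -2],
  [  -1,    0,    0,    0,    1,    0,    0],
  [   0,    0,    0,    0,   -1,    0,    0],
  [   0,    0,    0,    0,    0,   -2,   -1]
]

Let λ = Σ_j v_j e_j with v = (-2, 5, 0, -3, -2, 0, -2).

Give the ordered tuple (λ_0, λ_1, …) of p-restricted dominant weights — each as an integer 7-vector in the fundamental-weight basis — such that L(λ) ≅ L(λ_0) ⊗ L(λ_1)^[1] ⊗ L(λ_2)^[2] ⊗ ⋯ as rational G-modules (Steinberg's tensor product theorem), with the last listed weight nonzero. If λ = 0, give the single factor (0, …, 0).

ω-coordinates c = M·v, v = (-2, 5, 0, -3, -2, 0, -2):
  c_1 = 0*-2 + -1*5 + 0*0 + -2*-3 + 0*-2 + 0*0 + 0*-2 = 1
  c_2 = 0*-2 + 0*5 + 0*0 + 0*-3 + 0*-2 + -1*0 + -1*-2 = 2
  c_3 = 0*-2 + -2*5 + -1*0 + -4*-3 + 0*-2 + 0*0 + 0*-2 = 2
  c_4 = 1*-2 + 0*5 + 0*0 + 1*-3 + -1*-2 + -4*0 + -2*-2 = 1
  c_5 = -1*-2 + 0*5 + 0*0 + 0*-3 + 1*-2 + 0*0 + 0*-2 = 0
  c_6 = 0*-2 + 0*5 + 0*0 + 0*-3 + -1*-2 + 0*0 + 0*-2 = 2
  c_7 = 0*-2 + 0*5 + 0*0 + 0*-3 + 0*-2 + -2*0 + -1*-2 = 2
Writing each c_i in base p = 2:
  c_1 = 1 = 1·2^0
  c_2 = 2 = 0·2^0 + 1·2^1
  c_3 = 2 = 0·2^0 + 1·2^1
  c_4 = 1 = 1·2^0
  c_5 = 0
  c_6 = 2 = 0·2^0 + 1·2^1
  c_7 = 2 = 0·2^0 + 1·2^1
λ_0 = (1, 0, 0, 1, 0, 0, 0)
λ_1 = (0, 1, 1, 0, 0, 1, 1)

((1, 0, 0, 1, 0, 0, 0), (0, 1, 1, 0, 0, 1, 1))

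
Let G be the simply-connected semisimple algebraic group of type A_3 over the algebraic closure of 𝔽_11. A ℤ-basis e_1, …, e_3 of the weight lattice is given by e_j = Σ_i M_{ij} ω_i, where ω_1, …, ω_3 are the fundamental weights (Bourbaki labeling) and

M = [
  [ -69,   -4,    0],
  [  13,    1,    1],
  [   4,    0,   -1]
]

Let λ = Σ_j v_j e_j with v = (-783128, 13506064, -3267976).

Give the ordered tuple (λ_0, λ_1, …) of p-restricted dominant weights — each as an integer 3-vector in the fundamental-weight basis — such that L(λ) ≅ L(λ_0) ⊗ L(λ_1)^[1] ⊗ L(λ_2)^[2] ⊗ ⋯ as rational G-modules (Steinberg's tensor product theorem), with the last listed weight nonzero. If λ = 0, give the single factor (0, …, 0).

((4, 4, 10), (7, 6, 5), (7, 1, 8), (8, 10, 2), (0, 3, 9))

Change of basis e → ω: c = M·v where v = (-783128, 13506064, -3267976):
  c_1 = -69*-783128 + -4*13506064 + 0*-3267976 = 11576
  c_2 = 13*-783128 + 1*13506064 + 1*-3267976 = 57424
  c_3 = 4*-783128 + 0*13506064 + -1*-3267976 = 135464
Writing each c_i in base p = 11:
  c_1 = 11576 = 4·11^0 + 7·11^1 + 7·11^2 + 8·11^3
  c_2 = 57424 = 4·11^0 + 6·11^1 + 1·11^2 + 10·11^3 + 3·11^4
  c_3 = 135464 = 10·11^0 + 5·11^1 + 8·11^2 + 2·11^3 + 9·11^4
p-restricted factor λ_0 = (4, 4, 10)
p-restricted factor λ_1 = (7, 6, 5)
p-restricted factor λ_2 = (7, 1, 8)
p-restricted factor λ_3 = (8, 10, 2)
p-restricted factor λ_4 = (0, 3, 9)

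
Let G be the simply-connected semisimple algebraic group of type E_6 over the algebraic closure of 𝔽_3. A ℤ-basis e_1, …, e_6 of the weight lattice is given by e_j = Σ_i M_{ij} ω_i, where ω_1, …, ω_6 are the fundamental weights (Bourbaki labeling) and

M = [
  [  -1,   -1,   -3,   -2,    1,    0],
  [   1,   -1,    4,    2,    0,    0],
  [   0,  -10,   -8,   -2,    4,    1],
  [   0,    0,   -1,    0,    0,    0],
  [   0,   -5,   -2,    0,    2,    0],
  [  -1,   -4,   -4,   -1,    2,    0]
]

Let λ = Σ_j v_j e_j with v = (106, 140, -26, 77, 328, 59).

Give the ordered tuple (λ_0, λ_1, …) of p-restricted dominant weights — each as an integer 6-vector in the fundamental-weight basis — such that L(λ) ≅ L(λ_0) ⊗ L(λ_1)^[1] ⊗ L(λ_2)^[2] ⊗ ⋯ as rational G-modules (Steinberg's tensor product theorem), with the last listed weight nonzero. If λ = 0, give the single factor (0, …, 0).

((0, 1, 1, 2, 2, 2), (2, 2, 2, 2, 2, 2), (0, 1, 2, 2, 0, 1))

Converting to the ω-basis (c_i = row i of M dotted with v = (106, 140, -26, 77, 328, 59)):
  c_1 = -1*106 + -1*140 + -3*-26 + -2*77 + 1*328 + 0*59 = 6
  c_2 = 1*106 + -1*140 + 4*-26 + 2*77 + 0*328 + 0*59 = 16
  c_3 = 0*106 + -10*140 + -8*-26 + -2*77 + 4*328 + 1*59 = 25
  c_4 = 0*106 + 0*140 + -1*-26 + 0*77 + 0*328 + 0*59 = 26
  c_5 = 0*106 + -5*140 + -2*-26 + 0*77 + 2*328 + 0*59 = 8
  c_6 = -1*106 + -4*140 + -4*-26 + -1*77 + 2*328 + 0*59 = 17
Base-3 expansion of each c_i:
  c_1 = 6 = 0·3^0 + 2·3^1
  c_2 = 16 = 1·3^0 + 2·3^1 + 1·3^2
  c_3 = 25 = 1·3^0 + 2·3^1 + 2·3^2
  c_4 = 26 = 2·3^0 + 2·3^1 + 2·3^2
  c_5 = 8 = 2·3^0 + 2·3^1
  c_6 = 17 = 2·3^0 + 2·3^1 + 1·3^2
Factor λ_0 = (0, 1, 1, 2, 2, 2)
Factor λ_1 = (2, 2, 2, 2, 2, 2)
Factor λ_2 = (0, 1, 2, 2, 0, 1)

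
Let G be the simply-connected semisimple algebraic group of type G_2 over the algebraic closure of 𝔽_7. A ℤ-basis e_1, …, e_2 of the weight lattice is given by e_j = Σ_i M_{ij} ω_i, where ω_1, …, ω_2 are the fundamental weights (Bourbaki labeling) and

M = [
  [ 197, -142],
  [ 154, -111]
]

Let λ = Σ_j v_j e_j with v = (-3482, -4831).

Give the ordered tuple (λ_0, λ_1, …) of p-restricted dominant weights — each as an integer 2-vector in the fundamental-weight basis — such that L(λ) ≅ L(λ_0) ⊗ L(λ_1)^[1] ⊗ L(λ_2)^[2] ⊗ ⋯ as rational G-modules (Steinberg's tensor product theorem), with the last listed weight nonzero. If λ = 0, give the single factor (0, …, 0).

((6, 6), (6, 1))

Compute c_i = Σ_j M_{ij} v_j with v = (-3482, -4831):
  c_1 = 197*-3482 + -142*-4831 = 48
  c_2 = 154*-3482 + -111*-4831 = 13
Expand coordinatewise in base 7:
  c_1 = 48 = 6·7^0 + 6·7^1
  c_2 = 13 = 6·7^0 + 1·7^1
λ_0 = (6, 6)
λ_1 = (6, 1)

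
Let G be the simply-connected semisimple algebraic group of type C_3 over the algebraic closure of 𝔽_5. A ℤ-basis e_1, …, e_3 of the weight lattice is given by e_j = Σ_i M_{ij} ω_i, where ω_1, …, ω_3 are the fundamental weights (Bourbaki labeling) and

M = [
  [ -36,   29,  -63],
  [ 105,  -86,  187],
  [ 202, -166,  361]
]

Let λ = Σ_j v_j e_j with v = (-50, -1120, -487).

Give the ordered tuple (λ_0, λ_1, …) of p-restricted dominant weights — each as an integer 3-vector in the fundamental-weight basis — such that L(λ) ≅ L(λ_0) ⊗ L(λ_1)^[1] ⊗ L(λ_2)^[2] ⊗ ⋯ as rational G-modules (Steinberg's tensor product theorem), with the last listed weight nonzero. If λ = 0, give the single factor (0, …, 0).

In the fundamental-weight basis, λ has coordinates c = M·v (v = (-50, -1120, -487)):
  c_1 = -36*-50 + 29*-1120 + -63*-487 = 1
  c_2 = 105*-50 + -86*-1120 + 187*-487 = 1
  c_3 = 202*-50 + -166*-1120 + 361*-487 = 13
p = 5; digits c_i = Σ_j d_{ij}·5^j, 0 ≤ d_{ij} < 5:
  c_1 = 1 = 1·5^0
  c_2 = 1 = 1·5^0
  c_3 = 13 = 3·5^0 + 2·5^1
Factor λ_0 = (1, 1, 3)
Factor λ_1 = (0, 0, 2)

((1, 1, 3), (0, 0, 2))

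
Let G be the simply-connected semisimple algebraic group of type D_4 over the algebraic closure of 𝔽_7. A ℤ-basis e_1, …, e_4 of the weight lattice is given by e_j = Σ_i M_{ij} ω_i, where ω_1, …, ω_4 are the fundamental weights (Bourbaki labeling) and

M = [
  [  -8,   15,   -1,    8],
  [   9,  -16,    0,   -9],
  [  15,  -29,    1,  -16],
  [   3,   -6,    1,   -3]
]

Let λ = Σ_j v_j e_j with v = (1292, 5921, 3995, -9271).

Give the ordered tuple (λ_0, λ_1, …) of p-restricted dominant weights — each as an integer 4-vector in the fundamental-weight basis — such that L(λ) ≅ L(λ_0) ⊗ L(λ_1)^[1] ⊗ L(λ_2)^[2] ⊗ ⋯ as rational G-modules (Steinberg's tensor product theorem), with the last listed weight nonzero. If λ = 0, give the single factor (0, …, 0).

((1, 2, 2, 4), (3, 5, 0, 1), (6, 6, 0, 3))

Compute c_i = Σ_j M_{ij} v_j with v = (1292, 5921, 3995, -9271):
  c_1 = -8*1292 + 15*5921 + -1*3995 + 8*-9271 = 316
  c_2 = 9*1292 + -16*5921 + 0*3995 + -9*-9271 = 331
  c_3 = 15*1292 + -29*5921 + 1*3995 + -16*-9271 = 2
  c_4 = 3*1292 + -6*5921 + 1*3995 + -3*-9271 = 158
p = 7; digits c_i = Σ_j d_{ij}·7^j, 0 ≤ d_{ij} < 7:
  c_1 = 316 = 1·7^0 + 3·7^1 + 6·7^2
  c_2 = 331 = 2·7^0 + 5·7^1 + 6·7^2
  c_3 = 2 = 2·7^0
  c_4 = 158 = 4·7^0 + 1·7^1 + 3·7^2
λ_0 = (1, 2, 2, 4)
λ_1 = (3, 5, 0, 1)
λ_2 = (6, 6, 0, 3)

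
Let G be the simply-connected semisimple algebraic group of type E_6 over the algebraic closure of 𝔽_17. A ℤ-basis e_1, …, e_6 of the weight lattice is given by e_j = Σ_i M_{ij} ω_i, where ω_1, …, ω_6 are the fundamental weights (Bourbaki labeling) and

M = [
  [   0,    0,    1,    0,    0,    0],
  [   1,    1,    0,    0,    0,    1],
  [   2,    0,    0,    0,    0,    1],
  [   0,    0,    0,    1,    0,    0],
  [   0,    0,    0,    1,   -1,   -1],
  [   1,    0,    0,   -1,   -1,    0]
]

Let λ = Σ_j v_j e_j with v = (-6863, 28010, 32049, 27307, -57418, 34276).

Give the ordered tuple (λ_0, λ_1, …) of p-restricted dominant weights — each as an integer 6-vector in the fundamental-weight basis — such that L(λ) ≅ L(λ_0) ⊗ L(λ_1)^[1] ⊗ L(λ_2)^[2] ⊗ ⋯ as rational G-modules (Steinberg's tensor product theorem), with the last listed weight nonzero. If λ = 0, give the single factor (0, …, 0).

ω-coordinates c = M·v, v = (-6863, 28010, 32049, 27307, -57418, 34276):
  c_1 = (0)·(-6863) + 0·28010 + 1·32049 + 0·27307 + (0)·(-57418) + 0·34276 = 32049
  c_2 = (1)·(-6863) + 1·28010 + 0·32049 + 0·27307 + (0)·(-57418) + 1·34276 = 55423
  c_3 = (2)·(-6863) + 0·28010 + 0·32049 + 0·27307 + (0)·(-57418) + 1·34276 = 20550
  c_4 = (0)·(-6863) + 0·28010 + 0·32049 + 1·27307 + (0)·(-57418) + 0·34276 = 27307
  c_5 = (0)·(-6863) + 0·28010 + 0·32049 + 1·27307 + (-1)·(-57418) + (-1)·(34276) = 50449
  c_6 = (1)·(-6863) + 0·28010 + 0·32049 + (-1)·(27307) + (-1)·(-57418) + 0·34276 = 23248
p = 17; digits c_i = Σ_j d_{ij}·17^j, 0 ≤ d_{ij} < 17:
  c_1 = 32049 = 4·17^0 + 15·17^1 + 8·17^2 + 6·17^3
  c_2 = 55423 = 3·17^0 + 13·17^1 + 4·17^2 + 11·17^3
  c_3 = 20550 = 14·17^0 + 1·17^1 + 3·17^2 + 4·17^3
  c_4 = 27307 = 5·17^0 + 8·17^1 + 9·17^2 + 5·17^3
  c_5 = 50449 = 10·17^0 + 9·17^1 + 4·17^2 + 10·17^3
  c_6 = 23248 = 9·17^0 + 7·17^1 + 12·17^2 + 4·17^3
λ_0 = (4, 3, 14, 5, 10, 9)
λ_1 = (15, 13, 1, 8, 9, 7)
λ_2 = (8, 4, 3, 9, 4, 12)
λ_3 = (6, 11, 4, 5, 10, 4)

((4, 3, 14, 5, 10, 9), (15, 13, 1, 8, 9, 7), (8, 4, 3, 9, 4, 12), (6, 11, 4, 5, 10, 4))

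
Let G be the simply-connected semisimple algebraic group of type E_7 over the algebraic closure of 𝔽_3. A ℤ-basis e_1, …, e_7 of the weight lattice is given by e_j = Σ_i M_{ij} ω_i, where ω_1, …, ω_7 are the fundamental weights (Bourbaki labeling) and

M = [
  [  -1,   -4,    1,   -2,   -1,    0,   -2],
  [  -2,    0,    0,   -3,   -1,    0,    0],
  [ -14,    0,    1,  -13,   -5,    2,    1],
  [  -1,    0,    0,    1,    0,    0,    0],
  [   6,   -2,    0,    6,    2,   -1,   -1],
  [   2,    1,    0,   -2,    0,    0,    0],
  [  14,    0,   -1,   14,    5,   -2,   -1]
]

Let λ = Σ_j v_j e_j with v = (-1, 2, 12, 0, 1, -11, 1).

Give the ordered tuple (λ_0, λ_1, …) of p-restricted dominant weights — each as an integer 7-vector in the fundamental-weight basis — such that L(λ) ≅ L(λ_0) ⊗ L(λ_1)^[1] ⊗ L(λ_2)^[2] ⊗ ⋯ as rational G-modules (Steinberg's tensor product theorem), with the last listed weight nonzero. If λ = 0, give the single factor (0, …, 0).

Converting to the ω-basis (c_i = row i of M dotted with v = (-1, 2, 12, 0, 1, -11, 1)):
  c_1 = (-1)·(-1) + (-4)·(2) + (1)·(12) + (-2)·(0) + (-1)·(1) + (0)·(-11) + (-2)·(1) = 2
  c_2 = (-2)·(-1) + (0)·(2) + (0)·(12) + (-3)·(0) + (-1)·(1) + (0)·(-11) + (0)·(1) = 1
  c_3 = (-14)·(-1) + (0)·(2) + (1)·(12) + (-13)·(0) + (-5)·(1) + (2)·(-11) + (1)·(1) = 0
  c_4 = (-1)·(-1) + (0)·(2) + (0)·(12) + (1)·(0) + (0)·(1) + (0)·(-11) + (0)·(1) = 1
  c_5 = (6)·(-1) + (-2)·(2) + (0)·(12) + (6)·(0) + (2)·(1) + (-1)·(-11) + (-1)·(1) = 2
  c_6 = (2)·(-1) + (1)·(2) + (0)·(12) + (-2)·(0) + (0)·(1) + (0)·(-11) + (0)·(1) = 0
  c_7 = (14)·(-1) + (0)·(2) + (-1)·(12) + (14)·(0) + (5)·(1) + (-2)·(-11) + (-1)·(1) = 0
p = 3; digits c_i = Σ_j d_{ij}·3^j, 0 ≤ d_{ij} < 3:
  c_1 = 2 = 2·3^0
  c_2 = 1 = 1·3^0
  c_3 = 0
  c_4 = 1 = 1·3^0
  c_5 = 2 = 2·3^0
  c_6 = 0
  c_7 = 0
p-restricted factor λ_0 = (2, 1, 0, 1, 2, 0, 0)

((2, 1, 0, 1, 2, 0, 0),)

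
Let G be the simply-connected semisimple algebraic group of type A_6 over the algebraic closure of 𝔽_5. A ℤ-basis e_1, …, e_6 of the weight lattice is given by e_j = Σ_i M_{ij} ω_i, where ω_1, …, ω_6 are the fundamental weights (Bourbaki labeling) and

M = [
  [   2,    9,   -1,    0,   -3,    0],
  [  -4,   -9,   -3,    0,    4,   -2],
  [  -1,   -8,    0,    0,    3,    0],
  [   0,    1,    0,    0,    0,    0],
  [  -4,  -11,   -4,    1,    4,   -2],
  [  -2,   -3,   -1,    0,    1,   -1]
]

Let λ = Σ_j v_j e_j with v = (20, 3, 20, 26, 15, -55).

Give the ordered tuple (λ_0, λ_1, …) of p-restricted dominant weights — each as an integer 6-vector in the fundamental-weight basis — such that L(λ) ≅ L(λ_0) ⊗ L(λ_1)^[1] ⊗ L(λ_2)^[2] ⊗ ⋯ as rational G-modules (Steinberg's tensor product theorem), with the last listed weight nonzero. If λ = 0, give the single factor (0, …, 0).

((2, 3, 1, 3, 3, 1),)

Compute c_i = Σ_j M_{ij} v_j with v = (20, 3, 20, 26, 15, -55):
  c_1 = 2*20 + 9*3 + -1*20 + 0*26 + -3*15 + 0*-55 = 2
  c_2 = -4*20 + -9*3 + -3*20 + 0*26 + 4*15 + -2*-55 = 3
  c_3 = -1*20 + -8*3 + 0*20 + 0*26 + 3*15 + 0*-55 = 1
  c_4 = 0*20 + 1*3 + 0*20 + 0*26 + 0*15 + 0*-55 = 3
  c_5 = -4*20 + -11*3 + -4*20 + 1*26 + 4*15 + -2*-55 = 3
  c_6 = -2*20 + -3*3 + -1*20 + 0*26 + 1*15 + -1*-55 = 1
Writing each c_i in base p = 5:
  c_1 = 2 = 2·5^0
  c_2 = 3 = 3·5^0
  c_3 = 1 = 1·5^0
  c_4 = 3 = 3·5^0
  c_5 = 3 = 3·5^0
  c_6 = 1 = 1·5^0
p-restricted factor λ_0 = (2, 3, 1, 3, 3, 1)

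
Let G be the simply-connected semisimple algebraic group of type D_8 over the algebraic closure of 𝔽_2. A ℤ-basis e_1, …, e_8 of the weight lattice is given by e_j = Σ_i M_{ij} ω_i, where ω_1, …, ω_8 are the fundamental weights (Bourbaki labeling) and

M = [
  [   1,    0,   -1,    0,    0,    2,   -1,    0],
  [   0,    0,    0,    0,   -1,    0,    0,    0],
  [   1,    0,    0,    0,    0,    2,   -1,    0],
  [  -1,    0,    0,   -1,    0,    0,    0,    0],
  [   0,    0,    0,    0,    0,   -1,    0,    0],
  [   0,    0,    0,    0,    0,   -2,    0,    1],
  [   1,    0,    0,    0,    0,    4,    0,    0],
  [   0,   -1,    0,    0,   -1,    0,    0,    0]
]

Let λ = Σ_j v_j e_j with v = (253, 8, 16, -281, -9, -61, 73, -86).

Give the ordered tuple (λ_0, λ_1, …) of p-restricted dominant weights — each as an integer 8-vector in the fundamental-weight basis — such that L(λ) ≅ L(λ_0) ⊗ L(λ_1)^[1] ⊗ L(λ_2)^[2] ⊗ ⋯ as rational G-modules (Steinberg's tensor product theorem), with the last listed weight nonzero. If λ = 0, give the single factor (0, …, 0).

((0, 1, 0, 0, 1, 0, 1, 1), (1, 0, 1, 0, 0, 0, 0, 0), (0, 0, 0, 1, 1, 1, 0, 0), (1, 1, 1, 1, 1, 0, 1, 0), (0, 0, 1, 1, 1, 0, 0, 0), (1, 0, 1, 0, 1, 1, 0, 0))

ω-coordinates c = M·v, v = (253, 8, 16, -281, -9, -61, 73, -86):
  c_1 = 1*253 + 0*8 + -1*16 + 0*-281 + 0*-9 + 2*-61 + -1*73 + 0*-86 = 42
  c_2 = 0*253 + 0*8 + 0*16 + 0*-281 + -1*-9 + 0*-61 + 0*73 + 0*-86 = 9
  c_3 = 1*253 + 0*8 + 0*16 + 0*-281 + 0*-9 + 2*-61 + -1*73 + 0*-86 = 58
  c_4 = -1*253 + 0*8 + 0*16 + -1*-281 + 0*-9 + 0*-61 + 0*73 + 0*-86 = 28
  c_5 = 0*253 + 0*8 + 0*16 + 0*-281 + 0*-9 + -1*-61 + 0*73 + 0*-86 = 61
  c_6 = 0*253 + 0*8 + 0*16 + 0*-281 + 0*-9 + -2*-61 + 0*73 + 1*-86 = 36
  c_7 = 1*253 + 0*8 + 0*16 + 0*-281 + 0*-9 + 4*-61 + 0*73 + 0*-86 = 9
  c_8 = 0*253 + -1*8 + 0*16 + 0*-281 + -1*-9 + 0*-61 + 0*73 + 0*-86 = 1
Writing each c_i in base p = 2:
  c_1 = 42 = 0·2^0 + 1·2^1 + 0·2^2 + 1·2^3 + 0·2^4 + 1·2^5
  c_2 = 9 = 1·2^0 + 0·2^1 + 0·2^2 + 1·2^3
  c_3 = 58 = 0·2^0 + 1·2^1 + 0·2^2 + 1·2^3 + 1·2^4 + 1·2^5
  c_4 = 28 = 0·2^0 + 0·2^1 + 1·2^2 + 1·2^3 + 1·2^4
  c_5 = 61 = 1·2^0 + 0·2^1 + 1·2^2 + 1·2^3 + 1·2^4 + 1·2^5
  c_6 = 36 = 0·2^0 + 0·2^1 + 1·2^2 + 0·2^3 + 0·2^4 + 1·2^5
  c_7 = 9 = 1·2^0 + 0·2^1 + 0·2^2 + 1·2^3
  c_8 = 1 = 1·2^0
p-restricted factor λ_0 = (0, 1, 0, 0, 1, 0, 1, 1)
p-restricted factor λ_1 = (1, 0, 1, 0, 0, 0, 0, 0)
p-restricted factor λ_2 = (0, 0, 0, 1, 1, 1, 0, 0)
p-restricted factor λ_3 = (1, 1, 1, 1, 1, 0, 1, 0)
p-restricted factor λ_4 = (0, 0, 1, 1, 1, 0, 0, 0)
p-restricted factor λ_5 = (1, 0, 1, 0, 1, 1, 0, 0)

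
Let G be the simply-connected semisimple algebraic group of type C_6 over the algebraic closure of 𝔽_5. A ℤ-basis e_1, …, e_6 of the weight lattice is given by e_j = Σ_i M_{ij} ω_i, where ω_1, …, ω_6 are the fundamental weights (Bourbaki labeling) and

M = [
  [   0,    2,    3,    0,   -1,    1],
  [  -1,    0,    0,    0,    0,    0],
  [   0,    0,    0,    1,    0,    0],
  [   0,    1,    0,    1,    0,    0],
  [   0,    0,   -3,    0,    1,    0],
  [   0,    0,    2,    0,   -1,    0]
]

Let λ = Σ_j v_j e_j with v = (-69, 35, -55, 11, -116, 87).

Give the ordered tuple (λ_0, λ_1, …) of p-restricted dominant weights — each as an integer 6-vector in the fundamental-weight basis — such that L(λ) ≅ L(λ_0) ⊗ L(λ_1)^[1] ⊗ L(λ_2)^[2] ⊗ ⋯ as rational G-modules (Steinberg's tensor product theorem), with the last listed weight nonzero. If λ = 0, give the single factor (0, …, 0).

((3, 4, 1, 1, 4, 1), (1, 3, 2, 4, 4, 1), (4, 2, 0, 1, 1, 0))

In the fundamental-weight basis, λ has coordinates c = M·v (v = (-69, 35, -55, 11, -116, 87)):
  c_1 = 0*-69 + 2*35 + 3*-55 + 0*11 + -1*-116 + 1*87 = 108
  c_2 = -1*-69 + 0*35 + 0*-55 + 0*11 + 0*-116 + 0*87 = 69
  c_3 = 0*-69 + 0*35 + 0*-55 + 1*11 + 0*-116 + 0*87 = 11
  c_4 = 0*-69 + 1*35 + 0*-55 + 1*11 + 0*-116 + 0*87 = 46
  c_5 = 0*-69 + 0*35 + -3*-55 + 0*11 + 1*-116 + 0*87 = 49
  c_6 = 0*-69 + 0*35 + 2*-55 + 0*11 + -1*-116 + 0*87 = 6
Expand coordinatewise in base 5:
  c_1 = 108 = 3·5^0 + 1·5^1 + 4·5^2
  c_2 = 69 = 4·5^0 + 3·5^1 + 2·5^2
  c_3 = 11 = 1·5^0 + 2·5^1
  c_4 = 46 = 1·5^0 + 4·5^1 + 1·5^2
  c_5 = 49 = 4·5^0 + 4·5^1 + 1·5^2
  c_6 = 6 = 1·5^0 + 1·5^1
p-restricted factor λ_0 = (3, 4, 1, 1, 4, 1)
p-restricted factor λ_1 = (1, 3, 2, 4, 4, 1)
p-restricted factor λ_2 = (4, 2, 0, 1, 1, 0)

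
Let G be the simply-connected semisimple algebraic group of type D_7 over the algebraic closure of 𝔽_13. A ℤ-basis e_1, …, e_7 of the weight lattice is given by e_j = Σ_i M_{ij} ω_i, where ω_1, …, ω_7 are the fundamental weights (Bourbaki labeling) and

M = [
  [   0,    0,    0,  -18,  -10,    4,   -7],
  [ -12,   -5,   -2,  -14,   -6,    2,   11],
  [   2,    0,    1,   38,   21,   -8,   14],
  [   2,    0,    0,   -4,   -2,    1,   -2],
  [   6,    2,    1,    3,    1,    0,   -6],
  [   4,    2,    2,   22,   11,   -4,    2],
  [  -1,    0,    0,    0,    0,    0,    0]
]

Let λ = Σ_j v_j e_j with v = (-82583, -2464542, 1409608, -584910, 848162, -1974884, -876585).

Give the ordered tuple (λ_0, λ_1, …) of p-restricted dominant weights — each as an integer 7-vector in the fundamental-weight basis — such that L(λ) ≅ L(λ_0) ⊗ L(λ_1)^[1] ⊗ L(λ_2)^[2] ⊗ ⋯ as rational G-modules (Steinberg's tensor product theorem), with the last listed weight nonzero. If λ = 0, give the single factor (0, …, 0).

((10, 1, 11, 11, 7, 7, 7), (5, 2, 4, 4, 10, 8, 8), (12, 12, 1, 9, 10, 5, 7), (11, 0, 6, 12, 10, 11, 11), (9, 0, 12, 8, 11, 5, 2))

In the fundamental-weight basis, λ has coordinates c = M·v (v = (-82583, -2464542, 1409608, -584910, 848162, -1974884, -876585)):
  c_1 = (0)·(-82583) + (0)·(-2464542) + (0)·(1409608) + (-18)·(-584910) + (-10)·(848162) + (4)·(-1974884) + (-7)·(-876585) = 283319
  c_2 = (-12)·(-82583) + (-5)·(-2464542) + (-2)·(1409608) + (-14)·(-584910) + (-6)·(848162) + (2)·(-1974884) + (11)·(-876585) = 2055
  c_3 = (2)·(-82583) + (0)·(-2464542) + (1)·(1409608) + (38)·(-584910) + (21)·(848162) + (-8)·(-1974884) + (14)·(-876585) = 356146
  c_4 = (2)·(-82583) + (0)·(-2464542) + (0)·(1409608) + (-4)·(-584910) + (-2)·(848162) + (1)·(-1974884) + (-2)·(-876585) = 256436
  c_5 = (6)·(-82583) + (2)·(-2464542) + (1)·(1409608) + (3)·(-584910) + (1)·(848162) + (0)·(-1974884) + (-6)·(-876585) = 337968
  c_6 = (4)·(-82583) + (2)·(-2464542) + (2)·(1409608) + (22)·(-584910) + (11)·(848162) + (-4)·(-1974884) + (2)·(-876585) = 167928
  c_7 = (-1)·(-82583) + (0)·(-2464542) + (0)·(1409608) + (0)·(-584910) + (0)·(848162) + (0)·(-1974884) + (0)·(-876585) = 82583
p = 13; digits c_i = Σ_j d_{ij}·13^j, 0 ≤ d_{ij} < 13:
  c_1 = 283319 = 10·13^0 + 5·13^1 + 12·13^2 + 11·13^3 + 9·13^4
  c_2 = 2055 = 1·13^0 + 2·13^1 + 12·13^2
  c_3 = 356146 = 11·13^0 + 4·13^1 + 1·13^2 + 6·13^3 + 12·13^4
  c_4 = 256436 = 11·13^0 + 4·13^1 + 9·13^2 + 12·13^3 + 8·13^4
  c_5 = 337968 = 7·13^0 + 10·13^1 + 10·13^2 + 10·13^3 + 11·13^4
  c_6 = 167928 = 7·13^0 + 8·13^1 + 5·13^2 + 11·13^3 + 5·13^4
  c_7 = 82583 = 7·13^0 + 8·13^1 + 7·13^2 + 11·13^3 + 2·13^4
λ_0 = (10, 1, 11, 11, 7, 7, 7)
λ_1 = (5, 2, 4, 4, 10, 8, 8)
λ_2 = (12, 12, 1, 9, 10, 5, 7)
λ_3 = (11, 0, 6, 12, 10, 11, 11)
λ_4 = (9, 0, 12, 8, 11, 5, 2)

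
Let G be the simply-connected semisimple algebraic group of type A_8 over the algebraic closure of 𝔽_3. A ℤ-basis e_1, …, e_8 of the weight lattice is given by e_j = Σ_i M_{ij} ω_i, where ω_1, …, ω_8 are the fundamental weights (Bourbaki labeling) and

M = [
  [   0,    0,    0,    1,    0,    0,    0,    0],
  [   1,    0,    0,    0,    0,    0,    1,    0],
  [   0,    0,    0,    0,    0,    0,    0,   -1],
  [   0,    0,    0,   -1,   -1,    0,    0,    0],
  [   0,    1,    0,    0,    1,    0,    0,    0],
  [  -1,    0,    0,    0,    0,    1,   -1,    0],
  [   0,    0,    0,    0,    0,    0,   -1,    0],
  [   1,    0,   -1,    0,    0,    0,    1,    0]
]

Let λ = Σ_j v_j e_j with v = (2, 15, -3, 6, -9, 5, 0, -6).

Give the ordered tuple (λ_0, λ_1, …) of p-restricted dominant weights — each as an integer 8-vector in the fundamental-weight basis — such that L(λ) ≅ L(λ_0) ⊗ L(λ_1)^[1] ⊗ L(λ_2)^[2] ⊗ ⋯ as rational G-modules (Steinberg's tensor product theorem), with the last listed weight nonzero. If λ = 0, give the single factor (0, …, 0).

((0, 2, 0, 0, 0, 0, 0, 2), (2, 0, 2, 1, 2, 1, 0, 1))

Converting to the ω-basis (c_i = row i of M dotted with v = (2, 15, -3, 6, -9, 5, 0, -6)):
  c_1 = 0·2 + 0·15 + (0)·(-3) + 1·6 + (0)·(-9) + 0·5 + 0·0 + (0)·(-6) = 6
  c_2 = 1·2 + 0·15 + (0)·(-3) + 0·6 + (0)·(-9) + 0·5 + 1·0 + (0)·(-6) = 2
  c_3 = 0·2 + 0·15 + (0)·(-3) + 0·6 + (0)·(-9) + 0·5 + 0·0 + (-1)·(-6) = 6
  c_4 = 0·2 + 0·15 + (0)·(-3) + (-1)·(6) + (-1)·(-9) + 0·5 + 0·0 + (0)·(-6) = 3
  c_5 = 0·2 + 1·15 + (0)·(-3) + 0·6 + (1)·(-9) + 0·5 + 0·0 + (0)·(-6) = 6
  c_6 = (-1)·(2) + 0·15 + (0)·(-3) + 0·6 + (0)·(-9) + 1·5 + (-1)·(0) + (0)·(-6) = 3
  c_7 = 0·2 + 0·15 + (0)·(-3) + 0·6 + (0)·(-9) + 0·5 + (-1)·(0) + (0)·(-6) = 0
  c_8 = 1·2 + 0·15 + (-1)·(-3) + 0·6 + (0)·(-9) + 0·5 + 1·0 + (0)·(-6) = 5
p = 3; digits c_i = Σ_j d_{ij}·3^j, 0 ≤ d_{ij} < 3:
  c_1 = 6 = 0·3^0 + 2·3^1
  c_2 = 2 = 2·3^0
  c_3 = 6 = 0·3^0 + 2·3^1
  c_4 = 3 = 0·3^0 + 1·3^1
  c_5 = 6 = 0·3^0 + 2·3^1
  c_6 = 3 = 0·3^0 + 1·3^1
  c_7 = 0
  c_8 = 5 = 2·3^0 + 1·3^1
λ_0 = (0, 2, 0, 0, 0, 0, 0, 2)
λ_1 = (2, 0, 2, 1, 2, 1, 0, 1)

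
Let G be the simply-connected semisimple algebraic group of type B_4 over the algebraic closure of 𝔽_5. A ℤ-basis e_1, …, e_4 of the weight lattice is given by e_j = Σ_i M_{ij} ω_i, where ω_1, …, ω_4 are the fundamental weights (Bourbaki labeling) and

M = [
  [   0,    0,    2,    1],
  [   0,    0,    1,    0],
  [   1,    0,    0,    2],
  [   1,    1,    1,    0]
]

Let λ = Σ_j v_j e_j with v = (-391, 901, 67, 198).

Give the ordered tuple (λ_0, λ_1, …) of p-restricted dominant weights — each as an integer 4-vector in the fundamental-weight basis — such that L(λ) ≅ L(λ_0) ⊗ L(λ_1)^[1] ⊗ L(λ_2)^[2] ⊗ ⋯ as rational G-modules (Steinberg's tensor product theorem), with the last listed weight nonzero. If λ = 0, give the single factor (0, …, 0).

ω-coordinates c = M·v, v = (-391, 901, 67, 198):
  c_1 = 0*-391 + 0*901 + 2*67 + 1*198 = 332
  c_2 = 0*-391 + 0*901 + 1*67 + 0*198 = 67
  c_3 = 1*-391 + 0*901 + 0*67 + 2*198 = 5
  c_4 = 1*-391 + 1*901 + 1*67 + 0*198 = 577
Writing each c_i in base p = 5:
  c_1 = 332 = 2·5^0 + 1·5^1 + 3·5^2 + 2·5^3
  c_2 = 67 = 2·5^0 + 3·5^1 + 2·5^2
  c_3 = 5 = 0·5^0 + 1·5^1
  c_4 = 577 = 2·5^0 + 0·5^1 + 3·5^2 + 4·5^3
λ_0 = (2, 2, 0, 2)
λ_1 = (1, 3, 1, 0)
λ_2 = (3, 2, 0, 3)
λ_3 = (2, 0, 0, 4)

((2, 2, 0, 2), (1, 3, 1, 0), (3, 2, 0, 3), (2, 0, 0, 4))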